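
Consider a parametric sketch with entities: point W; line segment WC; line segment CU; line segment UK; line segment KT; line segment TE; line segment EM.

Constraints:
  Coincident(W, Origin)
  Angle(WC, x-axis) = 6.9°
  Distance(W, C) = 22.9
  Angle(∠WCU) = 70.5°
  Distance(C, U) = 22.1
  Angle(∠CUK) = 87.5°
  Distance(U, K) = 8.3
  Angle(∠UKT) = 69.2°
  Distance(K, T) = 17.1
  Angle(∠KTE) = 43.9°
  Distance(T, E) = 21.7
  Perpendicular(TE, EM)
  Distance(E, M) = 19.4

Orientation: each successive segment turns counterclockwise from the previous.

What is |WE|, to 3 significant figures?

33.4

W is at the origin; WC runs at 6.9° with length 22.9, so C = (22.7, 2.75). ∠WCU = 70.5° gives CU at 116° from the x-axis; with |CU| = 22.1, U = (12.9, 22.5). ∠CUK = 87.5° gives UK at -151° from the x-axis; with |UK| = 8.3, K = (5.64, 18.5). ∠UKT = 69.2° gives KT at -40.3° from the x-axis; with |KT| = 17.1, T = (18.7, 7.48). ∠KTE = 43.9° gives TE at 95.8° from the x-axis; with |TE| = 21.7, E = (16.5, 29.1). Then |WE| = |E − W| = 33.4.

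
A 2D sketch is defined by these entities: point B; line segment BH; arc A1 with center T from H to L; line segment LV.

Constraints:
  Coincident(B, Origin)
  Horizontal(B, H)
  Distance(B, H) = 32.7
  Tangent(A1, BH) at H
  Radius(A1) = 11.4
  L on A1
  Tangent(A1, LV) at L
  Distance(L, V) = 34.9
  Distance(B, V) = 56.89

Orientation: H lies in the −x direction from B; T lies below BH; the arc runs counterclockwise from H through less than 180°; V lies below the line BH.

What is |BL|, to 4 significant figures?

46.02

B is at the origin; BH is horizontal with |BH| = 32.7 and H on the −x side, so H = (-32.70, 0.000). Since A1 is tangent to BH there, TH ⟂ BH, so T = H + (0, -11.4) = (-32.70, -11.40). Since TL ⟂ LV (tangency), |TV| = √(11.4² + 34.9²) = 36.71 regardless of where L sits on A1. So V lies on both circle(B, 56.89) and circle(T, 36.71); the below-BH intersection is V = (-30.46, -48.05). L is the foot of the tangent from V: L = (-43.30, -15.59).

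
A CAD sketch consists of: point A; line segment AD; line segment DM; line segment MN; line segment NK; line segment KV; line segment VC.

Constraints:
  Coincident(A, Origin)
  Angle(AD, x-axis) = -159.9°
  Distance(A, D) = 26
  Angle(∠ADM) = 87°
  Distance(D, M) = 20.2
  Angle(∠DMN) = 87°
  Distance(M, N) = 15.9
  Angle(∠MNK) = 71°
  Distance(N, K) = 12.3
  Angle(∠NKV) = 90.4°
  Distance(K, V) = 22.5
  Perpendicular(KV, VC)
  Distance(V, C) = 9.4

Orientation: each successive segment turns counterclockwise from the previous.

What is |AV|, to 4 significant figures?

38.60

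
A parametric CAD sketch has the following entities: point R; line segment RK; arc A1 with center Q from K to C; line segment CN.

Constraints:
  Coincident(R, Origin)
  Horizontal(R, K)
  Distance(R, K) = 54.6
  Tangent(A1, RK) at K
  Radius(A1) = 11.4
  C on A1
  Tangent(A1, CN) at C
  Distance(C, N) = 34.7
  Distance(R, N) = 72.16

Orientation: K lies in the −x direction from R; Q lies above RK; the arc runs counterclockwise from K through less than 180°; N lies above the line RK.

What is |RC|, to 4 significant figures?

46.13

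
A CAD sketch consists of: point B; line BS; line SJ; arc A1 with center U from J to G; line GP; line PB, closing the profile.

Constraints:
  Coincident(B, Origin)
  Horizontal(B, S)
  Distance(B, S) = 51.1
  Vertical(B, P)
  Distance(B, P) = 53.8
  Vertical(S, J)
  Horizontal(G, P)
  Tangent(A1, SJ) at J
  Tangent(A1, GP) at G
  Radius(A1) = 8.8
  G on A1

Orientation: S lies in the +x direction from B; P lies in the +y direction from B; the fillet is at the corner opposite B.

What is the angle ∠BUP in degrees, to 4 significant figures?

58.52°

B and P share the same x with |BP| = 53.8 and P on the +y side, so P = (0.000, 53.80). The virtual corner opposite B is at (51.10, 53.80). The tangent condition forces UJ to be normal to SJ and tangency of A1 to GP means the radius UG is perpendicular to GP, with radius 8.8, so the center U sits 8.8 in from both sides at U = (42.30, 45.00). Then cos ∠BUP = UB·UP / (|UB||UP|), giving 58.52°.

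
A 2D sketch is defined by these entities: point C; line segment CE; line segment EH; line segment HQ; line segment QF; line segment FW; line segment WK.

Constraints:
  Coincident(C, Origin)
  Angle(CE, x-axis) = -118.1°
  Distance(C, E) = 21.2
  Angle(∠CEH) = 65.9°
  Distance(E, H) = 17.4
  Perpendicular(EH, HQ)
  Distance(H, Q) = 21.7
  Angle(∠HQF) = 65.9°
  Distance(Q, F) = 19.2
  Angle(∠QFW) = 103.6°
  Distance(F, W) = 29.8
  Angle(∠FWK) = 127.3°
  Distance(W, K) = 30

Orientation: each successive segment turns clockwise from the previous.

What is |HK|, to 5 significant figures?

32.475

C is at the origin; CE runs at -118.1° with length 21.2, so E = (-9.9855, -18.701). ∠CEH = 65.9° gives EH at 127.80° from the x-axis; with |EH| = 17.4, H = (-20.650, -4.9524). The perpendicularity gives HQ at right angles to EH, so HQ runs at 37.800°; with |HQ| = 21.7, Q = (-3.5037, 8.3477). ∠HQF = 65.9° gives QF at -76.300° from the x-axis; with |QF| = 19.2, F = (1.0436, -10.306). ∠QFW = 103.6° gives FW at -152.70° from the x-axis; with |FW| = 29.8, W = (-25.437, -23.974). ∠FWK = 127.3° gives WK at 154.60° from the x-axis; with |WK| = 30.0, K = (-52.537, -11.106). Then |HK| = |K − H| = 32.475.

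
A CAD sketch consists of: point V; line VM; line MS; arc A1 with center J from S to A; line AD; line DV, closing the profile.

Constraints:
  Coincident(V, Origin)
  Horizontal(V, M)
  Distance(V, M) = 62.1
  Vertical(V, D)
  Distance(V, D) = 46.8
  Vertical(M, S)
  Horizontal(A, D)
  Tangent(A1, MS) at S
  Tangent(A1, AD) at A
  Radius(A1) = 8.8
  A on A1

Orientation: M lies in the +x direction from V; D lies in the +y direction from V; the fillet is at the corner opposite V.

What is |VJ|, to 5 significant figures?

65.459

V is at the origin; V and M share the same y with |VM| = 62.1 and M on the +x side, so M = (62.100, 0.0000). VD is vertical with |VD| = 46.8 and D on the +y side, so D = (0.0000, 46.800). The virtual corner opposite V is at (62.100, 46.800). Since A1 is tangent to MS there, JS ⟂ MS and since A1 is tangent to AD there, JA ⟂ AD, with radius 8.8, so the center J sits 8.8 in from both sides at J = (53.300, 38.000). Then |VJ| = |J − V| = 65.459.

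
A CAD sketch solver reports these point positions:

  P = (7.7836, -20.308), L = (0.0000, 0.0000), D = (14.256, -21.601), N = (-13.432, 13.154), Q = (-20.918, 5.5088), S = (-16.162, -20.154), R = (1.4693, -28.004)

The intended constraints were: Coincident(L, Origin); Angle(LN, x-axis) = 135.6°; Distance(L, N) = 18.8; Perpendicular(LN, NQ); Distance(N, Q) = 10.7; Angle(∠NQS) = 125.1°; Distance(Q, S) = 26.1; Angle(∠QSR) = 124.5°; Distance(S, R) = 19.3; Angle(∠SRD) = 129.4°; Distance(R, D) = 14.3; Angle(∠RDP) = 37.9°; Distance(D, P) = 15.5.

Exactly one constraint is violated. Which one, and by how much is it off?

Distance(D, P) = 15.5 — off by 8.90.

L = (0.00, 0.00) ✓; LN at 135.6° ✓; |LN| = 18.80 ✓; ∠(LN, NQ) = 90.00° ✓; |NQ| = 10.70 ✓; ∠NQS = 125.1° ✓; |QS| = 26.10 ✓; ∠QSR = 124.5° ✓; |SR| = 19.30 ✓; ∠SRD = 129.4° ✓; |RD| = 14.30 ✓; ∠RDP = 37.90° ✓; |DP| = 6.600 ✗.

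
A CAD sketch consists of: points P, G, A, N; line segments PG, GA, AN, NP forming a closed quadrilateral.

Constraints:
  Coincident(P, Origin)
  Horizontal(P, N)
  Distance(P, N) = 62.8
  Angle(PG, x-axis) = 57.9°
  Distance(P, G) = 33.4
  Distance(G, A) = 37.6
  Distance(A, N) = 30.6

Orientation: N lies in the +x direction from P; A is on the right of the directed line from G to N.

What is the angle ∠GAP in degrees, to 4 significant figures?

55.75°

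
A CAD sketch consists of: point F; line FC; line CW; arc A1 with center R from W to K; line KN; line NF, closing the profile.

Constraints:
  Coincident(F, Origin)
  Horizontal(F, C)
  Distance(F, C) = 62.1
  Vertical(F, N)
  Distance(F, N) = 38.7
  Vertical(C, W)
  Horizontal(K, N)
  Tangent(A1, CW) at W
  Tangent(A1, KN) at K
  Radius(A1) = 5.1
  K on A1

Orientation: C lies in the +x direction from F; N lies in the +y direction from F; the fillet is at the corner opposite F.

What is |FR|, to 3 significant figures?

66.2

F and N share the same x with |FN| = 38.7 and N on the +y side, so N = (0.00, 38.7). The virtual corner opposite F is at (62.1, 38.7). Tangency of A1 to CW means the radius RW is perpendicular to CW and A1 meets KN tangentially, so RK is at right angles to KN, with radius 5.1, so the center R sits 5.1 in from both sides at R = (57.0, 33.6). Then |FR| = |R − F| = 66.2.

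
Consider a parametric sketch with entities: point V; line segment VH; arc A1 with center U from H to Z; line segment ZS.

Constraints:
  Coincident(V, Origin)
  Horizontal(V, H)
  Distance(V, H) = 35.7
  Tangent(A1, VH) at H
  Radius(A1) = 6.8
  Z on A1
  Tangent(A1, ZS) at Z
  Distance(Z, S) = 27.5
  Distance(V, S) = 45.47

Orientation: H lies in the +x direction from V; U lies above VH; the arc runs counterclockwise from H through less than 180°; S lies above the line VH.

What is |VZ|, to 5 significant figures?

42.935

V is at the origin; V and H share the same y with |VH| = 35.7 and H on the +x side, so H = (35.700, 0.0000). The tangent condition forces UH to be normal to VH, so U = H + (0, 6.8) = (35.700, 6.8000). Since UZ ⟂ ZS (tangency), |US| = √(6.8² + 27.5²) = 28.328 regardless of where Z sits on A1. So S lies on both circle(V, 45.47) and circle(U, 28.328); the above-VH intersection is S = (29.649, 34.474). Z is the foot of the tangent from S: Z = (41.800, 9.8047).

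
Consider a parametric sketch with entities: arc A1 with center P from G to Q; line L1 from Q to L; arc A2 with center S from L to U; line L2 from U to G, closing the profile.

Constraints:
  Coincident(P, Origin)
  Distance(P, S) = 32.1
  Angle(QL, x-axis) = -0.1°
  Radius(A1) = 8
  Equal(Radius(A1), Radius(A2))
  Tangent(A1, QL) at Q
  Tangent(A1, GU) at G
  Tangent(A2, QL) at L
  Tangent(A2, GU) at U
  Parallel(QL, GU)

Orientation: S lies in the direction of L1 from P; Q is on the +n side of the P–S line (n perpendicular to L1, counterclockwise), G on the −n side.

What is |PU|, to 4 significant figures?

33.08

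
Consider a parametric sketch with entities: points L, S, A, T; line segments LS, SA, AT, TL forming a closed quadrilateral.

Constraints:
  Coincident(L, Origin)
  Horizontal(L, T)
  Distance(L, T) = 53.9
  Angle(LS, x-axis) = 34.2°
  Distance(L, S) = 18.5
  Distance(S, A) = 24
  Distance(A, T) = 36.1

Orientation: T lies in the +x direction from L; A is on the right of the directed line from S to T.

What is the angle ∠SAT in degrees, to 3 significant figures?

80.7°

L is at the origin; L and T share the same y with |LT| = 53.9 and T in +x, so T = (53.9, 0). LS runs at 34.2° with |LS| = 18.5, so S = (15.3, 10.4). A is determined by |SA| = 24.0 and |AT| = 36.1 together: it lies at the intersection of circle(S, 24.0) and circle(T, 36.1). With |ST| = 40.0, the foot of the radical line on ST is 10.9 from S and the perpendicular offset is √(24.0² − 10.9²) = 21.4. Taking the right-of-ST solution: A = (20.3, -13.1).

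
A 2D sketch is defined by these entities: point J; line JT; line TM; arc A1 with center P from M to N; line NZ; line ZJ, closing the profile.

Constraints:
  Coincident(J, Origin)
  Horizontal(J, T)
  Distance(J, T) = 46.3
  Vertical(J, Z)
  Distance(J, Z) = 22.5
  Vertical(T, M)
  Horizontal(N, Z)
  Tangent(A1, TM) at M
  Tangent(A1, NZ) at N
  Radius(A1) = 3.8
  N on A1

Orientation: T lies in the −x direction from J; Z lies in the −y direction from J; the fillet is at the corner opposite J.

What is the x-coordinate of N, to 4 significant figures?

-42.50

The virtual corner opposite J is at (-46.30, -22.50). Tangency of A1 to TM means the radius PM is perpendicular to TM and the tangent condition forces PN to be normal to NZ, with radius 3.8, so the center P sits 3.8 in from both sides at P = (-42.50, -18.70). That places the tangent points at M = (-46.30, -18.70) on TM and N = (-42.50, -22.50) on NZ. So N.x = -42.50.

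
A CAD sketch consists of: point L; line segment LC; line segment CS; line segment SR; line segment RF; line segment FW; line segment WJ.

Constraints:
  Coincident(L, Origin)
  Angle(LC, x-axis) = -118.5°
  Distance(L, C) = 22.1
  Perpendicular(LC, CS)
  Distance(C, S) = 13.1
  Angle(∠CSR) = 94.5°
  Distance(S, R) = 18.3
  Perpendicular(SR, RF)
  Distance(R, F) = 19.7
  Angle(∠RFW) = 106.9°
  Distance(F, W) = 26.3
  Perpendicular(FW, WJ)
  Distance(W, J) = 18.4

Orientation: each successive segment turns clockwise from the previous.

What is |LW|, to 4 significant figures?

30.56

SR ⟂ RF, so RF runs at -24.00°; with |RF| = 19.7, F = (3.382, -4.466). ∠RFW = 106.9° gives FW at -97.10° from the x-axis; with |FW| = 26.3, W = (0.1317, -30.56). Then |LW| = |W − L| = 30.56.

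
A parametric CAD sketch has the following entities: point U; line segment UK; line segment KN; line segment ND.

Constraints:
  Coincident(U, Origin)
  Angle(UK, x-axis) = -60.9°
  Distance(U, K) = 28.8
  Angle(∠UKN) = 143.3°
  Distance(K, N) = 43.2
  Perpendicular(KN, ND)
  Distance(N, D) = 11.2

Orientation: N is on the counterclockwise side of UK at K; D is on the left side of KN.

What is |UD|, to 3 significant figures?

66.6

U is at the origin; UK runs at -60.9° with length 28.8, so K = 28.8·(cos -60.9°, sin -60.9°) = (14.0, -25.2). ∠UKN = 143.3°, so KN runs at -60.9° + (180° − 143.3°) = -24.2° from the x-axis; with |KN| = 43.2, N = K + 43.2·(cos -24.2°, sin -24.2°) = (53.4, -42.9). KN is perpendicular to ND; with |ND| = 11.2 on the left of KN, D = N + 11.2·(0.410, 0.912) = (58.0, -32.7). Then |UD| = |D − U| = 66.6.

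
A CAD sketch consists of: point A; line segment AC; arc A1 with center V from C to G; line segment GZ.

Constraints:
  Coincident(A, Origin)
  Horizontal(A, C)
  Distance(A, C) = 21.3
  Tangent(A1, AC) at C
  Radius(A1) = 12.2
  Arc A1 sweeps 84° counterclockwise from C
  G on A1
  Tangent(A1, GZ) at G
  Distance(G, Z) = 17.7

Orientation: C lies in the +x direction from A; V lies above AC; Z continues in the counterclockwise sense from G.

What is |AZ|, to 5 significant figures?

45.373

A is at the origin; A and C share the same y with |AC| = 21.3 and C on the +x side, so C = (21.300, 0.0000). Tangency of A1 to AC means the radius VC is perpendicular to AC, so V = C + (0, 12.2) = (21.300, 12.200). On A1, C sits at bearing -90° from V; an 84° counterclockwise sweep puts G at bearing -6°, so G = V + 12.2·(cos -6°, sin -6°) = (33.433, 10.925). Tangency of A1 to GZ means the radius VG is perpendicular to GZ, so GZ runs along (−sin -6°, cos -6°); with |GZ| = 17.7, Z = (35.283, 28.528). Then |AZ| = |Z − A| = 45.373.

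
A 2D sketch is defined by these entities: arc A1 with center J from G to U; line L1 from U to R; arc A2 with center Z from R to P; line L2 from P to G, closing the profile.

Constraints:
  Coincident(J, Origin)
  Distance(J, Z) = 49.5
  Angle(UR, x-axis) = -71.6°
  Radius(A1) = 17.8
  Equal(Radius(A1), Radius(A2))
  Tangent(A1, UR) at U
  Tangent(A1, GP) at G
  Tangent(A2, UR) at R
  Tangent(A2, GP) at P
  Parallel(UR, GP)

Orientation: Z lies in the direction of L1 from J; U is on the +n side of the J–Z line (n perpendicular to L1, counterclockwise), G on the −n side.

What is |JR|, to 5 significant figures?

52.603

The slot axis is L1's direction at -71.6°, so u = (cos -71.6°, sin -71.6°) = (0.31565, -0.94888) and n = (−sin -71.6°, cos -71.6°) = (0.94888, 0.31565). J is at the origin and Z lies 49.5 along u from J, so Z = 49.5·u = (15.625, -46.969). Tangency of A1 to both parallel lines with radius 17.8 puts U and G at J ± 17.8·n: U = (16.890, 5.6186), G = (-16.890, -5.6186). Equal radii place R and P the same way about Z: R = Z + 17.8·n = (32.515, -41.351), P = Z − 17.8·n = (-1.2654, -52.588). Then |JR| = |R − J| = 52.603.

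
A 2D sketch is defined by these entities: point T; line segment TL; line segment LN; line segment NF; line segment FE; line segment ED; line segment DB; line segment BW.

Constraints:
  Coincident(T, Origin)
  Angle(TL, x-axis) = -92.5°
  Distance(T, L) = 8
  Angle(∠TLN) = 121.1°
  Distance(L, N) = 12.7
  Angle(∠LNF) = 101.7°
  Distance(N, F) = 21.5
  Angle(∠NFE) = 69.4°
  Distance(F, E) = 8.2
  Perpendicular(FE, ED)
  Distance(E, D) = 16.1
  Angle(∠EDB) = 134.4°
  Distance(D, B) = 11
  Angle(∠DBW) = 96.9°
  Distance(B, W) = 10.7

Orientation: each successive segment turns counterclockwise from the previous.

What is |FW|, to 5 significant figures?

18.889

T is at the origin; TL runs at -92.5° with length 8.0, so L = (-0.34896, -7.9924). ∠TLN = 121.1° gives LN at -33.600° from the x-axis; with |LN| = 12.7, N = (10.229, -15.020). ∠LNF = 101.7° gives NF at 44.700° from the x-axis; with |NF| = 21.5, F = (25.511, 0.10253). ∠NFE = 69.4° gives FE at 155.30° from the x-axis; with |FE| = 8.2, E = (18.062, 3.5290). FE ⟂ ED, so ED runs at -114.70°; with |ED| = 16.1, D = (11.334, -11.098). ∠EDB = 134.4° gives DB at -69.100° from the x-axis; with |DB| = 11.0, B = (15.258, -21.374). ∠DBW = 96.9° gives BW at 14.000° from the x-axis; with |BW| = 10.7, W = (25.640, -18.786). Then |FW| = |W − F| = 18.889.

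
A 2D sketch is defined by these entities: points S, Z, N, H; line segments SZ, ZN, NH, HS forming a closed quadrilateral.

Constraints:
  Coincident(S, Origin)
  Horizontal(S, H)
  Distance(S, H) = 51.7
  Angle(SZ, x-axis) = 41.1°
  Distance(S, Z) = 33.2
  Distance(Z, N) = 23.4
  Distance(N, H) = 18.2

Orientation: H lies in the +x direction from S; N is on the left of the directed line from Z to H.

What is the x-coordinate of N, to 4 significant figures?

48.08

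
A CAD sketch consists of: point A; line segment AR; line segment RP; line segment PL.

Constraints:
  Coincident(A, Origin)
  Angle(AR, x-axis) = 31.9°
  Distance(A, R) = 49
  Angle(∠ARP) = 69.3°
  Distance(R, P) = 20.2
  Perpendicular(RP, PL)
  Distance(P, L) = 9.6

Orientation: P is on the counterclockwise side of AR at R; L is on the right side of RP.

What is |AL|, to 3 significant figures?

55.5

∠ARP = 69.3°, so RP runs at 31.9° + (180° − 69.3°) = 143° from the x-axis; with |RP| = 20.2, P = R + 20.2·(cos 143°, sin 143°) = (25.6, 38.2). RP ⟂ PL; with |PL| = 9.6 on the right of RP, L = P + 9.6·(0.607, 0.794) = (31.4, 45.8). Then |AL| = |L − A| = 55.5.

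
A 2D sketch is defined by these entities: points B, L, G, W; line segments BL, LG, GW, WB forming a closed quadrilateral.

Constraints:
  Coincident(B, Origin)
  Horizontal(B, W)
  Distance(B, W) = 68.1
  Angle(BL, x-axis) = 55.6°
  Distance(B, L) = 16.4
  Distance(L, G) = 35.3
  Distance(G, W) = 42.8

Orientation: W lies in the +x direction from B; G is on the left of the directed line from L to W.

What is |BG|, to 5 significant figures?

50.689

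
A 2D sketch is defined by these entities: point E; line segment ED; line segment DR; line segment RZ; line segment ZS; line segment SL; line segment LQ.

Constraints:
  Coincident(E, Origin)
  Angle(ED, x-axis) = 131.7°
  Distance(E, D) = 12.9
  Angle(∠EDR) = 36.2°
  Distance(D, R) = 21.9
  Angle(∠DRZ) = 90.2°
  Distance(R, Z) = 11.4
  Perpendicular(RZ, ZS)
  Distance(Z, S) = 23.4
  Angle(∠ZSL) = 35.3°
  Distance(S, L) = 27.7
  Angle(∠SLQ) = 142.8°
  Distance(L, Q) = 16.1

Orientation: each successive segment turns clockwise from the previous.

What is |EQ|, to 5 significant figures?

29.237

E is at the origin; ED runs at 131.7° with length 12.9, so D = (-8.5815, 9.6316). ∠EDR = 36.2° gives DR at -12.100° from the x-axis; with |DR| = 21.9, R = (12.832, 5.0410). ∠DRZ = 90.2° gives RZ at -101.90° from the x-axis; with |RZ| = 11.4, Z = (10.481, -6.1140). RZ ⟂ ZS, so ZS runs at 168.10°; with |ZS| = 23.4, S = (-12.416, -1.2888). ∠ZSL = 35.3° gives SL at 23.400° from the x-axis; with |SL| = 27.7, L = (13.006, 9.7122). ∠SLQ = 142.8° gives LQ at -13.800° from the x-axis; with |LQ| = 16.1, Q = (28.641, 5.8718). Then |EQ| = |Q − E| = 29.237.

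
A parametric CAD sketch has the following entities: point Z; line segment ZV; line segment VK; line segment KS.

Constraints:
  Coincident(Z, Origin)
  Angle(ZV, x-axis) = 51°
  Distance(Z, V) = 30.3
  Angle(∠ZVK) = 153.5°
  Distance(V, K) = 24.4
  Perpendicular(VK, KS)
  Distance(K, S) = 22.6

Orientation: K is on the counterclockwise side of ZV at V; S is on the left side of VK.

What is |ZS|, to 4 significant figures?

52.31

Z is at the origin; ZV runs at 51.0° with length 30.3, so V = 30.3·(cos 51.0°, sin 51.0°) = (19.07, 23.55). ∠ZVK = 153.5°, so VK runs at 51.0° + (180° − 153.5°) = 77.50° from the x-axis; with |VK| = 24.4, K = V + 24.4·(cos 77.50°, sin 77.50°) = (24.35, 47.37). VK ⟂ KS; with |KS| = 22.6 on the left of VK, S = K + 22.6·(-0.9763, 0.2164) = (2.285, 52.26). Then |ZS| = |S − Z| = 52.31.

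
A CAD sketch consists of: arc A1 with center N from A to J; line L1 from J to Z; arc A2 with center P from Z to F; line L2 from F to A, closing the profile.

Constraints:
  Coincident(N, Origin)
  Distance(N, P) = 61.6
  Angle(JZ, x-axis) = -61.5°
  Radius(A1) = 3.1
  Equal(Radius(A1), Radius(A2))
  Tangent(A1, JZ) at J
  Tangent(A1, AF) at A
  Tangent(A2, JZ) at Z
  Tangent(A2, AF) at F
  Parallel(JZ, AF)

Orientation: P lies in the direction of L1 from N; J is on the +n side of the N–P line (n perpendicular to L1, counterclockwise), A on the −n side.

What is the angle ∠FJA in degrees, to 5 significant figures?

84.253°

The slot axis is L1's direction at -61.5°, so u = (cos -61.5°, sin -61.5°) = (0.47716, -0.87882) and n = (−sin -61.5°, cos -61.5°) = (0.87882, 0.47716). N is at the origin and P lies 61.6 along u from N, so P = 61.6·u = (29.393, -54.135). Tangency of A1 to both parallel lines with radius 3.1 puts J and A at N ± 3.1·n: J = (2.7243, 1.4792), A = (-2.7243, -1.4792). Equal radii place Z and F the same way about P: Z = P + 3.1·n = (32.117, -52.656), F = P − 3.1·n = (26.669, -55.614). Then cos ∠FJA = JF·JA / (|JF||JA|), giving 84.253°.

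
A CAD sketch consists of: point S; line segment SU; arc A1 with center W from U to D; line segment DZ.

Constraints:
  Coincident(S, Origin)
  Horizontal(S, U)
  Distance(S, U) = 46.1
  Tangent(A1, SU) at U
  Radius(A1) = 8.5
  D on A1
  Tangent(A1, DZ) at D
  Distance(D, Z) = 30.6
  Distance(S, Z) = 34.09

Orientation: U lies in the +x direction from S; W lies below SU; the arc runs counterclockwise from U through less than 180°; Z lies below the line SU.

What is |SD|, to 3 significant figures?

39.6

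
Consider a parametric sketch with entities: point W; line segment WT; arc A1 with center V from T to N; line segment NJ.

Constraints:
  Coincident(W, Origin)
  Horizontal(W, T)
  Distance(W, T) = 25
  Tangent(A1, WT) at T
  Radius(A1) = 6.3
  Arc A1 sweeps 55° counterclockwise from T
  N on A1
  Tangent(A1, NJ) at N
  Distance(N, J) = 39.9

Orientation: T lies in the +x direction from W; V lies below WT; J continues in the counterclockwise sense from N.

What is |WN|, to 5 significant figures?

20.020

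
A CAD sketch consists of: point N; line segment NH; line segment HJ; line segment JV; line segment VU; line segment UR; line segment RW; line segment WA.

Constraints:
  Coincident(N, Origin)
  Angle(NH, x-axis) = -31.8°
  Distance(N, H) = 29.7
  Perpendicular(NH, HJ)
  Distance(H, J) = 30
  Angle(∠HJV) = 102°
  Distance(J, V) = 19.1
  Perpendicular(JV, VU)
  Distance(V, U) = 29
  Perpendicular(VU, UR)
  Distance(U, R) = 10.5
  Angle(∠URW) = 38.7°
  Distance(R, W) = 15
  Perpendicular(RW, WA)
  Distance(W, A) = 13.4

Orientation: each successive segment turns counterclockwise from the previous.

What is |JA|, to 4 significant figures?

41.56

∠URW = 38.7° gives RW at 97.50° from the x-axis; with |RW| = 15.0, W = (12.81, 9.739). RW is perpendicular to WA, so WA runs at -172.5°; with |WA| = 13.4, A = (-0.4721, 7.990). Then |JA| = |A − J| = 41.56.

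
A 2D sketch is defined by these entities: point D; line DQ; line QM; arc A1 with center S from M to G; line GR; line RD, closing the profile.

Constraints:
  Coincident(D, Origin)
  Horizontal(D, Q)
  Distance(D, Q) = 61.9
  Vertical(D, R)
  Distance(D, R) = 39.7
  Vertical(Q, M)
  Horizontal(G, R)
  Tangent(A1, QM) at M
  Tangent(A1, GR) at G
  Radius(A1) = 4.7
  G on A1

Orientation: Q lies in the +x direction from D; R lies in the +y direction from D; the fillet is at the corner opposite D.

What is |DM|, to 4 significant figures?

71.11

D is at the origin; D and Q share the same y with |DQ| = 61.9 and Q on the +x side, so Q = (61.90, 0.000). DR is vertical with |DR| = 39.7 and R on the +y side, so R = (0.000, 39.70). The virtual corner opposite D is at (61.90, 39.70). Since A1 is tangent to QM there, SM ⟂ QM and the tangent condition forces SG to be normal to GR, with radius 4.7, so the center S sits 4.7 in from both sides at S = (57.20, 35.00). That places the tangent points at M = (61.90, 35.00) on QM and G = (57.20, 39.70) on GR. Then |DM| = |M − D| = 71.11.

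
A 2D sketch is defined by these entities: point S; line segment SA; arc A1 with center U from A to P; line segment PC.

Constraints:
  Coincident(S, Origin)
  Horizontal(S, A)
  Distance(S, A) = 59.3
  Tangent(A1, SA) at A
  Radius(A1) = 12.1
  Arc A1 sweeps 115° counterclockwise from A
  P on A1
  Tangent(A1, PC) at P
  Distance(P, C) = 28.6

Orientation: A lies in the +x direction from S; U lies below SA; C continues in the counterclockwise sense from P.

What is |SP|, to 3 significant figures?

51.3

S is at the origin; SA is horizontal with |SA| = 59.3 and A on the +x side, so A = (59.3, 0.00). Since A1 is tangent to SA there, UA ⟂ SA, so U = A + (0, -12.1) = (59.3, -12.1). On A1, A sits at bearing 90° from U; a 115° counterclockwise sweep puts P at bearing 205°, so P = U + 12.1·(cos 205°, sin 205°) = (48.3, -17.2). Then |SP| = |P − S| = 51.3.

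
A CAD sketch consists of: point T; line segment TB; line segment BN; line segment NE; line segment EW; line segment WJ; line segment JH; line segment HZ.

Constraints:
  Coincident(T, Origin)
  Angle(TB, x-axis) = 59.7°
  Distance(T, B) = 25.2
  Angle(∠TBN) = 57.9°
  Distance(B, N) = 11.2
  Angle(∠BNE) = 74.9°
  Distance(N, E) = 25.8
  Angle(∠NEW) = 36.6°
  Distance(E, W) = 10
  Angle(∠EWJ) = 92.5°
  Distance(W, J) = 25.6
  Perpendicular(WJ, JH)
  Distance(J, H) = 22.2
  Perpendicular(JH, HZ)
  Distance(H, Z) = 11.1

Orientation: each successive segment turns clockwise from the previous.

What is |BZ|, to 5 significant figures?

37.847

T is at the origin; TB runs at 59.7° with length 25.2, so B = (12.714, 21.758). ∠TBN = 57.9° gives BN at -62.400° from the x-axis; with |BN| = 11.2, N = (17.903, 11.832). ∠BNE = 74.9° gives NE at -167.50° from the x-axis; with |NE| = 25.8, E = (-7.2854, 6.2479). ∠NEW = 36.6° gives EW at 49.100° from the x-axis; with |EW| = 10.0, W = (-0.73802, 13.806). ∠EWJ = 92.5° gives WJ at -38.400° from the x-axis; with |WJ| = 25.6, J = (19.325, -2.0949). The perpendicularity gives JH at right angles to WJ, so JH runs at -128.40°; with |JH| = 22.2, H = (5.5351, -19.493). JH ⟂ HZ, so HZ runs at 141.60°; with |HZ| = 11.1, Z = (-3.1639, -12.598). Then |BZ| = |Z − B| = 37.847.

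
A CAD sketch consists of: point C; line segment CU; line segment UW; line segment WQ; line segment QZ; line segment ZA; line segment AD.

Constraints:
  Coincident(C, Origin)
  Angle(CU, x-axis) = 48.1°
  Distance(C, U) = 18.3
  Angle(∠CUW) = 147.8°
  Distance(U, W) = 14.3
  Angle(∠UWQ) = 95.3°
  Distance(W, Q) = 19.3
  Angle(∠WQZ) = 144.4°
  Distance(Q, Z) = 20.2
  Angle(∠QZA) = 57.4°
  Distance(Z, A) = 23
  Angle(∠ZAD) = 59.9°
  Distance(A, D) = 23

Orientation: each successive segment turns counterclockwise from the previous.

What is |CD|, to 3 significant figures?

34.7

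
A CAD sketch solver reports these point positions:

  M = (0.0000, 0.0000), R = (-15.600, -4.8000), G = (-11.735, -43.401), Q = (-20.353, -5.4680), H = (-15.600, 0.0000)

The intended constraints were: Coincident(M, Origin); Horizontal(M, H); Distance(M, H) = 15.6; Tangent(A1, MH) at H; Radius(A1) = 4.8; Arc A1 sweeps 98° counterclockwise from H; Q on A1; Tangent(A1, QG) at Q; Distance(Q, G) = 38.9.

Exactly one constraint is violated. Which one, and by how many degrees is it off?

Tangent(A1, QG) at Q — off by 4.80°.

M = (0.00, 0.00) ✓; M.y = 0.00, H.y = 0.00 ✓; |MH| = 15.60 ✓; ∠(RH, HM) = 90.00° ✓; |RH| = 4.800 ✓; bearing(R→Q) − bearing(R→H) = 98.00° ✓; |RQ| = 4.800 ✓; ∠(RQ, QG) = 85.20° ✗; |QG| = 38.90 ✓.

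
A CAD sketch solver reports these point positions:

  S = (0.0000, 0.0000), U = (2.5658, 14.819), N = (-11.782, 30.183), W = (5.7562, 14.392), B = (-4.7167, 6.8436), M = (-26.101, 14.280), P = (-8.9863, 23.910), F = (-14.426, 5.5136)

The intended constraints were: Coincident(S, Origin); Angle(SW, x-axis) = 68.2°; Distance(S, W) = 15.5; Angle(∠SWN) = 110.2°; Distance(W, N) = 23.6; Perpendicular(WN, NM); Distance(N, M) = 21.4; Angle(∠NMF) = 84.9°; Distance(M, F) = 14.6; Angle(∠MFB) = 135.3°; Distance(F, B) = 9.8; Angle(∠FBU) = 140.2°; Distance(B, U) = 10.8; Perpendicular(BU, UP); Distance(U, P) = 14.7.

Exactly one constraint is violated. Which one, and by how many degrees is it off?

Perpendicular(BU, UP) — off by 4.20°.

S = (0.00, 0.00) ✓; SW at 68.20° ✓; |SW| = 15.50 ✓; ∠SWN = 110.2° ✓; |WN| = 23.60 ✓; ∠(WN, NM) = 90.00° ✓; |NM| = 21.40 ✓; ∠NMF = 84.90° ✓; |MF| = 14.60 ✓; ∠MFB = 135.3° ✓; |FB| = 9.800 ✓; ∠FBU = 140.2° ✓; |BU| = 10.80 ✓; ∠(BU, UP) = 94.20° ✗; |UP| = 14.70 ✓.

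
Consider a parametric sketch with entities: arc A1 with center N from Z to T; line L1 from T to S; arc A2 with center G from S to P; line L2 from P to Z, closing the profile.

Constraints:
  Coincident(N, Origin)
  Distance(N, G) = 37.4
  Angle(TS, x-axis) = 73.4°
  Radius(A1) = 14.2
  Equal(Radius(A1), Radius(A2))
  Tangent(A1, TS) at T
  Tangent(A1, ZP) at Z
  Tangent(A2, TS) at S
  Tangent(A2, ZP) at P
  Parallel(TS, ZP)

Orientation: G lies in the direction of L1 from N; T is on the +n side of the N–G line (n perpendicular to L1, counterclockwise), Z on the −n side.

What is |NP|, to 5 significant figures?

40.005

The slot axis is L1's direction at 73.4°, so u = (cos 73.4°, sin 73.4°) = (0.28569, 0.95832) and n = (−sin 73.4°, cos 73.4°) = (-0.95832, 0.28569). N is at the origin and G lies 37.4 along u from N, so G = 37.4·u = (10.685, 35.841). Tangency of A1 to both parallel lines with radius 14.2 puts T and Z at N ± 14.2·n: T = (-13.608, 4.0568), Z = (13.608, -4.0568). Equal radii place S and P the same way about G: S = G + 14.2·n = (-2.9234, 39.898), P = G − 14.2·n = (24.293, 31.784). Then |NP| = |P − N| = 40.005.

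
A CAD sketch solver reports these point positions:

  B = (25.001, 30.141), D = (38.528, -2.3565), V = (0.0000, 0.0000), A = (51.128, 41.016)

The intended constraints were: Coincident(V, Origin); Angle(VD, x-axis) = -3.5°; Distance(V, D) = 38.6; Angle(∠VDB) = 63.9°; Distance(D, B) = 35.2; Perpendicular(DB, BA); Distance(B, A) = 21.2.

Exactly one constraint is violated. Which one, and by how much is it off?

Distance(B, A) = 21.2 — off by 7.10.

V = (0.00, 0.00) ✓; VD at -3.500° ✓; |VD| = 38.60 ✓; ∠VDB = 63.90° ✓; |DB| = 35.20 ✓; ∠(DB, BA) = 90.00° ✓; |BA| = 28.30 ✗.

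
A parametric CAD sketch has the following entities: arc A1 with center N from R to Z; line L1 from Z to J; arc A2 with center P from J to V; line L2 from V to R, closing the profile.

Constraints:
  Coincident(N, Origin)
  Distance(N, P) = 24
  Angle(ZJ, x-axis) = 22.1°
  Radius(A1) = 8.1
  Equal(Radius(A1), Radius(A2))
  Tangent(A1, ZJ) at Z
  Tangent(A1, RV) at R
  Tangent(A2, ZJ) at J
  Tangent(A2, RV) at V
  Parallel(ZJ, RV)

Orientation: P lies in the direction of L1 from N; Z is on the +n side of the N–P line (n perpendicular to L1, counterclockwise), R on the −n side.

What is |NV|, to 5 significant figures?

25.330

Tangency of A1 to both parallel lines with radius 8.1 puts Z and R at N ± 8.1·n: Z = (-3.0474, 7.5049), R = (3.0474, -7.5049). Equal radii place J and V the same way about P: J = P + 8.1·n = (19.189, 16.534), V = P − 8.1·n = (25.284, 1.5245). Then |NV| = |V − N| = 25.330.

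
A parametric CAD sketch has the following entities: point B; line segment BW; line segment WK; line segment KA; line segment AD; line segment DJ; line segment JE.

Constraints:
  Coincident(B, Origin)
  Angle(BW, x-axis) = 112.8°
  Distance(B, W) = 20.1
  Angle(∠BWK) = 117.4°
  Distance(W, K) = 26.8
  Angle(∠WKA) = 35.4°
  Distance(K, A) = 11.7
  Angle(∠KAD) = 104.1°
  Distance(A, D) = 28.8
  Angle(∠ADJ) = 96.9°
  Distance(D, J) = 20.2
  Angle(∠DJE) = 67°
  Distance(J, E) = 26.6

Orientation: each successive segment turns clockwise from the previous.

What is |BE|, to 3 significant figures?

39.0

B is at the origin; BW runs at 112.8° with length 20.1, so W = (-7.79, 18.5). ∠BWK = 117.4° gives WK at 50.2° from the x-axis; with |WK| = 26.8, K = (9.37, 39.1). ∠WKA = 35.4° gives KA at -94.4° from the x-axis; with |KA| = 11.7, A = (8.47, 27.5). ∠KAD = 104.1° gives AD at -170° from the x-axis; with |AD| = 28.8, D = (-19.9, 22.6). ∠ADJ = 96.9° gives DJ at 107° from the x-axis; with |DJ| = 20.2, J = (-25.7, 42.0). ∠DJE = 67.0° gives JE at -6.40° from the x-axis; with |JE| = 26.6, E = (0.743, 39.0). Then |BE| = |E − B| = 39.0.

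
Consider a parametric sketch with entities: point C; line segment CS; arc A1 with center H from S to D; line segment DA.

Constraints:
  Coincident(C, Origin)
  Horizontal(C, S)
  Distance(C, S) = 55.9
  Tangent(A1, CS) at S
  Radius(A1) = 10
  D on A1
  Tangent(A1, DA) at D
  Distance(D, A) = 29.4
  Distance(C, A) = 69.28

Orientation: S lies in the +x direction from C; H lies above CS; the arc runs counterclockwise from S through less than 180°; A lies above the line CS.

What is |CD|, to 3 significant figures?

66.7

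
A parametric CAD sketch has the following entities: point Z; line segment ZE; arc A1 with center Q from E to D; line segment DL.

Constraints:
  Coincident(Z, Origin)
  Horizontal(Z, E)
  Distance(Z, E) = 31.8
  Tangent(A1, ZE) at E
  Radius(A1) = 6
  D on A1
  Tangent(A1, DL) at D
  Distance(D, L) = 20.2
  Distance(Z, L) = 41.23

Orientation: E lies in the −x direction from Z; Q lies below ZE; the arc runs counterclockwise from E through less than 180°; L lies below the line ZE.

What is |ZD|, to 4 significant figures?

38.31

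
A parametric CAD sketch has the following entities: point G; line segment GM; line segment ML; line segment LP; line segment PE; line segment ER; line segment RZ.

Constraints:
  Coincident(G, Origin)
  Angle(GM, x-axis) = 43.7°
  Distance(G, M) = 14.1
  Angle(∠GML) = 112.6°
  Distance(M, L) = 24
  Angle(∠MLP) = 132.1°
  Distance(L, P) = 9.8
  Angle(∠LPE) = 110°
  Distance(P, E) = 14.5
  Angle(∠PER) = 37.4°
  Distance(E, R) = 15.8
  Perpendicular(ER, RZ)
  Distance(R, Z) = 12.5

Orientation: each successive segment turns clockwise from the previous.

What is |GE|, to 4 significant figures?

30.05

G is at the origin; GM runs at 43.7° with length 14.1, so M = (10.19, 9.741). ∠GML = 112.6° gives ML at -23.70° from the x-axis; with |ML| = 24.0, L = (32.17, 0.09470). ∠MLP = 132.1° gives LP at -71.60° from the x-axis; with |LP| = 9.8, P = (35.26, -9.204). ∠LPE = 110.0° gives PE at -141.6° from the x-axis; with |PE| = 14.5, E = (23.90, -18.21). Then |GE| = |E − G| = 30.05.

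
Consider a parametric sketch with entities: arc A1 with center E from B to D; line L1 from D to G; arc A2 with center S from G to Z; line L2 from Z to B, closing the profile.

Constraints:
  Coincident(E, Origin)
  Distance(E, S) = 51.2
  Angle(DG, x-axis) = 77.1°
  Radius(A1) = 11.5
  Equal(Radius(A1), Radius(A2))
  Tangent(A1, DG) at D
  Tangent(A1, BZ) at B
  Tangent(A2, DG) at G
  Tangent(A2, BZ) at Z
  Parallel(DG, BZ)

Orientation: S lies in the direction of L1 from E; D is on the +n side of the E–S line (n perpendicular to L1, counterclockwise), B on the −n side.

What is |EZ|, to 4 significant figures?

52.48

The slot axis is L1's direction at 77.1°, so u = (cos 77.1°, sin 77.1°) = (0.2233, 0.9748) and n = (−sin 77.1°, cos 77.1°) = (-0.9748, 0.2233). E is at the origin and S lies 51.2 along u from E, so S = 51.2·u = (11.43, 49.91). Tangency of A1 to both parallel lines with radius 11.5 puts D and B at E ± 11.5·n: D = (-11.21, 2.567), B = (11.21, -2.567). Equal radii place G and Z the same way about S: G = S + 11.5·n = (0.2207, 52.48), Z = S − 11.5·n = (22.64, 47.34). Then |EZ| = |Z − E| = 52.48.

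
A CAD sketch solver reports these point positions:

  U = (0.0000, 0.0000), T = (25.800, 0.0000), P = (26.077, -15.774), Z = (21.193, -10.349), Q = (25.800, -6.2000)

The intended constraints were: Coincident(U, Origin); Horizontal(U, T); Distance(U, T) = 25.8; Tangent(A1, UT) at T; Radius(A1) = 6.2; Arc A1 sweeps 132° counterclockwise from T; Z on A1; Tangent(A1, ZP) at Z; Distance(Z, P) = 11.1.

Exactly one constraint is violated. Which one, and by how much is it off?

Distance(Z, P) = 11.1 — off by 3.80.

U = (0.00, 0.00) ✓; U.y = 0.00, T.y = 0.00 ✓; |UT| = 25.80 ✓; ∠(QT, TU) = 90.00° ✓; |QT| = 6.200 ✓; bearing(Q→Z) − bearing(Q→T) = 132.0° ✓; |QZ| = 6.200 ✓; ∠(QZ, ZP) = 90.01° ✓; |ZP| = 7.300 ✗.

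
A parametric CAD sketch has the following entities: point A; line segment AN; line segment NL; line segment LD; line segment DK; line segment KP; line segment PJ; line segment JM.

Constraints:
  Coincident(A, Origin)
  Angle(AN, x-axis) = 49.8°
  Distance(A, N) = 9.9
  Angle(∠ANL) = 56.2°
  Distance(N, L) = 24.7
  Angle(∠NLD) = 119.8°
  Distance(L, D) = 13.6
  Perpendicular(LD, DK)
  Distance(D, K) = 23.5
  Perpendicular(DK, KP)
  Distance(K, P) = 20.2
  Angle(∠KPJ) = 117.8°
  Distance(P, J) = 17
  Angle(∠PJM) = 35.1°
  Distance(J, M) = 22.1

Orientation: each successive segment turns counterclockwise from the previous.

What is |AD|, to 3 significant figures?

26.2

A is at the origin; AN runs at 49.8° with length 9.9, so N = (6.39, 7.56). ∠ANL = 56.2° gives NL at 174° from the x-axis; with |NL| = 24.7, L = (-18.2, 10.3). ∠NLD = 119.8° gives LD at -126° from the x-axis; with |LD| = 13.6, D = (-26.2, -0.660). Then |AD| = |D − A| = 26.2.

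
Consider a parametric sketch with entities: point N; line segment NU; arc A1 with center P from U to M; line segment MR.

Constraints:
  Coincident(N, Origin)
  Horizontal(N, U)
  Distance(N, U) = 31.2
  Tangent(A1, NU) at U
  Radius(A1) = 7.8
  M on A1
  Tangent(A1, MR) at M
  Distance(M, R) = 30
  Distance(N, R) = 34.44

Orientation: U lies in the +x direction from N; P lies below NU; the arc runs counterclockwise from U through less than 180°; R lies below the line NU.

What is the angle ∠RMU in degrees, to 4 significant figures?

146.7°

N is at the origin; N and U share the same y with |NU| = 31.2 and U on the +x side, so U = (31.20, 0.000). Tangency of A1 to NU means the radius PU is perpendicular to NU, so P = U + (0, -7.8) = (31.20, -7.800). Since PM ⟂ MR (tangency), |PR| = √(7.8² + 30.0²) = 31.00 regardless of where M sits on A1. So R lies on both circle(N, 34.44) and circle(P, 31.00); the below-NU intersection is R = (12.13, -32.23). M is the foot of the tangent from R: M = (24.04, -4.702).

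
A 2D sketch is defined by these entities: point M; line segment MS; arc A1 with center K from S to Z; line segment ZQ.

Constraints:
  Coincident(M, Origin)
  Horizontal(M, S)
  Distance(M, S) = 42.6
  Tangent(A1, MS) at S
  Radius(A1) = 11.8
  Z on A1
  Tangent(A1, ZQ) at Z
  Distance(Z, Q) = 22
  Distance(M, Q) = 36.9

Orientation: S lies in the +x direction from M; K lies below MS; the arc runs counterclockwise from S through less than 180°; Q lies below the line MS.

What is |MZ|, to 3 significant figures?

32.5

M is at the origin; MS is horizontal with |MS| = 42.6 and S on the +x side, so S = (42.6, 0.00). A1 meets MS tangentially, so KS is at right angles to MS, so K = S + (0, -11.8) = (42.6, -11.8). Since KZ ⟂ ZQ (tangency), |KQ| = √(11.8² + 22.0²) = 25.0 regardless of where Z sits on A1. So Q lies on both circle(M, 36.9) and circle(K, 25.0); the below-MS intersection is Q = (23.8, -28.2). Z is the foot of the tangent from Q: Z = (31.6, -7.63).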